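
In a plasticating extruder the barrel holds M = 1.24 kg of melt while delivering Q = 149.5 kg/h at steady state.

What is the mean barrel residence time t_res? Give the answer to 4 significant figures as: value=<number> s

value=29.86 s

Convert throughput: Q = 149.5 kg/h = 149.5/3600 = 0.0415278 kg/s
t_res = M / Q_s = 1.24 ÷ 0.0415278 = 29.8595 s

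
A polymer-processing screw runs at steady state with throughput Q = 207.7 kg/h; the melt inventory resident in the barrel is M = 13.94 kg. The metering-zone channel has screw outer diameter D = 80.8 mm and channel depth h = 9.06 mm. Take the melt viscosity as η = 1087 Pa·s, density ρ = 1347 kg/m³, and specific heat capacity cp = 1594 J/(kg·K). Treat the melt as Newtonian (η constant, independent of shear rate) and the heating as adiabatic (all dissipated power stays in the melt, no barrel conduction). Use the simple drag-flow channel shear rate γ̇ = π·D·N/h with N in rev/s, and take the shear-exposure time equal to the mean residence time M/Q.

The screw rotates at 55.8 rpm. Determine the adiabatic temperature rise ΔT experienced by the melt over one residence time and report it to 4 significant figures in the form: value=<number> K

Convert throughput: Q = 207.7 kg/h = 207.7/3600 = 0.0576944 kg/s
Mean residence time: t_res = M/Q_s = 13.94 kg / 0.0576944 kg/s = 241.618 s
Convert to SI: D = 0.0808 m, h = 0.00906 m, N = 55.8/60 = 0.93 rev/s
γ̇ = π·D·N / h = π · 0.0808 · 0.93 / 0.00906 = 26.0565 s⁻¹
ΔT = η·γ̇²·t_res/(ρ·cp) = [1087 × 26.0565² × 241.618] / [1347 × 1594] = 83.049 K

value=83.05 K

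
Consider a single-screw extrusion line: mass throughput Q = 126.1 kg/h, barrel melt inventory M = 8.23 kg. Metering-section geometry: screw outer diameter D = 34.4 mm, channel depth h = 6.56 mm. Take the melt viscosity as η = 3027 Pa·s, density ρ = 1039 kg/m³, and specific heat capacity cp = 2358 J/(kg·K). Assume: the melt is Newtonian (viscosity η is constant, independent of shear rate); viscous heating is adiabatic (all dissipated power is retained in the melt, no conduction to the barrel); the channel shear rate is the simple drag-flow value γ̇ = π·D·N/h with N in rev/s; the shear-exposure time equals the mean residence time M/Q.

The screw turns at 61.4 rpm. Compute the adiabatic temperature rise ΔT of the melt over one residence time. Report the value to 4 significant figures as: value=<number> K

Q_s = Q / 3600 = 126.1 / 3600 = 0.0350278 kg/s
t_res = M / Q_s = 8.23 / 0.0350278 = 234.956 s
D = 34.4 mm = 0.0344 m;  h = 6.56 mm = 0.00656 m;  N = 61.4 rpm / 60 = 1.02333 rev/s
γ̇ = π D N / h = (π)(0.0344)(1.02333) / 0.00656 = 16.8586 s⁻¹
Adiabatic rise: ΔT = η γ̇² t_res / (ρ cp) = 3027·(16.8586)²·234.956 / (1039·2358) = 82.5056 K

value=82.51 K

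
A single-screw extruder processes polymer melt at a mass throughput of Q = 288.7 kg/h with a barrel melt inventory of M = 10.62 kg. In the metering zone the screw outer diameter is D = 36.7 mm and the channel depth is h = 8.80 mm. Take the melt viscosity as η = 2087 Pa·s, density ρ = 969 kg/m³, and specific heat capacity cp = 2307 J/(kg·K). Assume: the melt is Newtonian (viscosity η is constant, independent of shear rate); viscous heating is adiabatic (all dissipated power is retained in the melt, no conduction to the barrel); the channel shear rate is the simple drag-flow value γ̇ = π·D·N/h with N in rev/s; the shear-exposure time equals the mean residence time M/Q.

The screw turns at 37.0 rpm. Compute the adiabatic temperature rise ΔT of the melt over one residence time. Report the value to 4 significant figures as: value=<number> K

value=8.070 K

Convert throughput: Q = 288.7 kg/h = 288.7/3600 = 0.0801944 kg/s
t_res = M / Q_s = 10.62 / 0.0801944 = 132.428 s
Geometry in metres: D = 36.7 mm → 0.0367 m, h = 8.80 mm → 0.0088 m; screw speed N = 37.0 rpm = 0.616667 rev/s
γ̇ = π·D·N / h = π · 0.0367 · 0.616667 / 0.0088 = 8.07949 s⁻¹
ΔT = η·γ̇²·t_res/(ρ·cp) = [2087 × 8.07949² × 132.428] / [969 × 2307] = 8.07047 K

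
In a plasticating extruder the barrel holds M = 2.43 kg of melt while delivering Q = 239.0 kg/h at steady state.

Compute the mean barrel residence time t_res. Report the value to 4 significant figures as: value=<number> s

value=36.60 s

Convert throughput: Q = 239.0 kg/h = 239.0/3600 = 0.0663889 kg/s
t_res = M / Q_s = 2.43 / 0.0663889 = 36.6025 s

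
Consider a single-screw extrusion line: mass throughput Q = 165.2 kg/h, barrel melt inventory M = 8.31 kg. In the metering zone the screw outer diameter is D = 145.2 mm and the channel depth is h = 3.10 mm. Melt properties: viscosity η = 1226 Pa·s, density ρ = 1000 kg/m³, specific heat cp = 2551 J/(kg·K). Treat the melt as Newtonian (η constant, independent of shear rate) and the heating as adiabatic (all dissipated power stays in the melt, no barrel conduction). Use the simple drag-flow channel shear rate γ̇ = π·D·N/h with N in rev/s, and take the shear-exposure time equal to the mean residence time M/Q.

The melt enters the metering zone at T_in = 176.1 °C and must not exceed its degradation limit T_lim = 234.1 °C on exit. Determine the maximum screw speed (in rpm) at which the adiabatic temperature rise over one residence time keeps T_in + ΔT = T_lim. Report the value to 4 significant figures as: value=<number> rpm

value=10.53 rpm

Throughput in SI: Q_s = 165.2 kg/h ÷ 3600 s/h = 0.0458889 kg/s
t_res = M / Q_s = 8.31 ÷ 0.0458889 = 181.09 s
Geometry in SI: D = 145.2 mm → 0.1452 m, h = 3.10 mm → 0.0031 m
Allowable rise: ΔT_a = T_lim − T_in = 234.1 − 176.1 = 58 K
γ̇_max² = ΔT_a·ρ·cp/(η·t_res) = 58·1000·2551/(1226·181.09) = 666.43 s⁻²
γ̇_max = sqrt(666.43) = 25.8153 s⁻¹
N_max = γ̇_max h / (πD) = 25.8153·0.0031/(π·0.1452) = 0.175438 rev/s → ×60 = 10.5263 rpm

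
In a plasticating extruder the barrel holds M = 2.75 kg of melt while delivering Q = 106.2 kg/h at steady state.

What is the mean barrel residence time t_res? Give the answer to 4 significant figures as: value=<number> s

value=93.22 s

Q_s = Q / 3600 = 106.2 / 3600 = 0.0295 kg/s
Mean residence time: t_res = M/Q_s = 2.75 kg / 0.0295 kg/s = 93.2203 s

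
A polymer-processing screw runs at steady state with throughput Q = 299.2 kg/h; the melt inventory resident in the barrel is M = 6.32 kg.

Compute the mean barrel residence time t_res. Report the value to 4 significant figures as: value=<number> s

Q_s = Q / 3600 = 299.2 / 3600 = 0.0831111 kg/s
Mean residence time: t_res = M/Q_s = 6.32 kg / 0.0831111 kg/s = 76.0428 s

value=76.04 s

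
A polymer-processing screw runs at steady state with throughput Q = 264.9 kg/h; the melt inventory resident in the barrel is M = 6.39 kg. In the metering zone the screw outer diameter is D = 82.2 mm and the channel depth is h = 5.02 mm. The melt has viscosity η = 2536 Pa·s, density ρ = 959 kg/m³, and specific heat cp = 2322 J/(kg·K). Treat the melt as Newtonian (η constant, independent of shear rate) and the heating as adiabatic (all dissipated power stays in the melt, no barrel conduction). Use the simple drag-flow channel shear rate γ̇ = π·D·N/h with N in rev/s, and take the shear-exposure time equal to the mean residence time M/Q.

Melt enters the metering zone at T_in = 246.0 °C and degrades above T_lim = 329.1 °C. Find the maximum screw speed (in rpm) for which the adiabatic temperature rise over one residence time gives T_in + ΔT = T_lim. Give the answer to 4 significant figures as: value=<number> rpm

Q_s = Q / 3600 = 264.9 / 3600 = 0.0735833 kg/s
Mean residence time: t_res = M/Q_s = 6.39 kg / 0.0735833 kg/s = 86.8403 s
Convert to metres: D = 0.0822 m, h = 0.00502 m
ΔT_a = T_lim − T_in = 329.1 − 246.0 = 83.1 K
Invert ΔT = ηγ̇²t_res/(ρcp) for γ̇: γ̇_max² = ΔT_a ρ cp / (η t_res) = 83.1·959·2322 / (2536·86.8403) = 840.255 s⁻²
γ̇_max = sqrt(840.255) = 28.9872 s⁻¹
N_max = γ̇_max h / (πD) = 28.9872·0.00502/(π·0.0822) = 0.563492 rev/s → ×60 = 33.8095 rpm

value=33.81 rpm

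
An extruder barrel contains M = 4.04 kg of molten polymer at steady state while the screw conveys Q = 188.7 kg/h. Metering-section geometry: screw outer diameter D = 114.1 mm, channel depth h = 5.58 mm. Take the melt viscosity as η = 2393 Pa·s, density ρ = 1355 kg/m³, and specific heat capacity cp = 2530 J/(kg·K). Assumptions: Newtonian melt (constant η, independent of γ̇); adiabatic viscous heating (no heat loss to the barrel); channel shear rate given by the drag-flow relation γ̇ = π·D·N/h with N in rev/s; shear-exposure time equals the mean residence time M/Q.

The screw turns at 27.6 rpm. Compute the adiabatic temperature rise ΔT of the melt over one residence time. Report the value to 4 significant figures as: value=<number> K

value=46.98 K

Throughput in SI: Q_s = 188.7 kg/h ÷ 3600 s/h = 0.0524167 kg/s
t_res = M / Q_s = 4.04 / 0.0524167 = 77.0747 s
Geometry in metres: D = 114.1 mm → 0.1141 m, h = 5.58 mm → 0.00558 m; screw speed N = 27.6 rpm = 0.46 rev/s
Shear rate: γ̇ = πDN/h = π·0.1141·0.46/0.00558 = 29.5501 s⁻¹
ΔT = η·γ̇²·t_res/(ρ·cp) = [2393 × 29.5501² × 77.0747] / [1355 × 2530] = 46.98 K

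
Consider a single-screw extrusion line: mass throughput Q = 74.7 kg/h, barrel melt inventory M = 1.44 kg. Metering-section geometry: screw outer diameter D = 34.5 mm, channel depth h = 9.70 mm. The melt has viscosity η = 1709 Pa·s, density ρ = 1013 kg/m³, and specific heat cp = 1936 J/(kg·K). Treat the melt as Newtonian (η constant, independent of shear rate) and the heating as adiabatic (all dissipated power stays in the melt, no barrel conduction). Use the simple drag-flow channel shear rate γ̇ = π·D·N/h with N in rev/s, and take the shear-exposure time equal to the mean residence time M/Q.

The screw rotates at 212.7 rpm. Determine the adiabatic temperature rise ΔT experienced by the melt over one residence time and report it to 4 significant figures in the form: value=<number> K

value=94.89 K

Convert throughput: Q = 74.7 kg/h = 74.7/3600 = 0.02075 kg/s
t_res = M / Q_s = 1.44 / 0.02075 = 69.3976 s
D = 34.5 mm = 0.0345 m;  h = 9.70 mm = 0.0097 m;  N = 212.7 rpm / 60 = 3.545 rev/s
Shear rate: γ̇ = πDN/h = π·0.0345·3.545/0.0097 = 39.6108 s⁻¹
ΔT = η·γ̇²·t_res/(ρ·cp) = [1709 × 39.6108² × 69.3976] / [1013 × 1936] = 94.8852 K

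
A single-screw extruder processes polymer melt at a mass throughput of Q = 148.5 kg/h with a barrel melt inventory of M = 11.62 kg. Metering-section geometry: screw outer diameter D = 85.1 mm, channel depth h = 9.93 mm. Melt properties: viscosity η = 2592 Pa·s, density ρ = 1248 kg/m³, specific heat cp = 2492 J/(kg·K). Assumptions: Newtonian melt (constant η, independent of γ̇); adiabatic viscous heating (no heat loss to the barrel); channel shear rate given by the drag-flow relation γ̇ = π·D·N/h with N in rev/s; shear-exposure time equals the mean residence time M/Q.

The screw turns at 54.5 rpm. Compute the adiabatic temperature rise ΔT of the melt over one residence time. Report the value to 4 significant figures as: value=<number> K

value=140.4 K

Q_s = Q / 3600 = 148.5 / 3600 = 0.04125 kg/s
Mean residence time: t_res = M/Q_s = 11.62 kg / 0.04125 kg/s = 281.697 s
Convert to SI: D = 0.0851 m, h = 0.00993 m, N = 54.5/60 = 0.908333 rev/s
γ̇ = π·D·N / h = π · 0.0851 · 0.908333 / 0.00993 = 24.4554 s⁻¹
Adiabatic rise: ΔT = η γ̇² t_res / (ρ cp) = 2592·(24.4554)²·281.697 / (1248·2492) = 140.412 K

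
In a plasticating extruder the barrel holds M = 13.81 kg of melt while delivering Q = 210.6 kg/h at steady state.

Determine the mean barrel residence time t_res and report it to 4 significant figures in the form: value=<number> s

Throughput in SI: Q_s = 210.6 kg/h ÷ 3600 s/h = 0.0585 kg/s
t_res = M / Q_s = 13.81 / 0.0585 = 236.068 s

value=236.1 s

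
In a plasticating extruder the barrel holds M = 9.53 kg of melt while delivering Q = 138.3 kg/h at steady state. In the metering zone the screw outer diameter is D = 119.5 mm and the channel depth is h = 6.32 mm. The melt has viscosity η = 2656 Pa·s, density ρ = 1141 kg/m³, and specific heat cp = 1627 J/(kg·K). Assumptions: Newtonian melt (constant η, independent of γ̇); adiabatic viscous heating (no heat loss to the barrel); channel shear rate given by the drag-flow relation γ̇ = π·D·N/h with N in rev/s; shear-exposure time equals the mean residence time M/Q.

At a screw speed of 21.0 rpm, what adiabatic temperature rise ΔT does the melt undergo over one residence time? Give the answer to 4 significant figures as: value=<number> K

value=153.4 K

Throughput in SI: Q_s = 138.3 kg/h ÷ 3600 s/h = 0.0384167 kg/s
t_res = M / Q_s = 9.53 / 0.0384167 = 248.069 s
Convert to SI: D = 0.1195 m, h = 0.00632 m, N = 21.0/60 = 0.35 rev/s
γ̇ = π D N / h = (π)(0.1195)(0.35) / 0.00632 = 20.7907 s⁻¹
ΔT = η·γ̇²·t_res/(ρ·cp) = [2656 × 20.7907² × 248.069] / [1141 × 1627] = 153.414 K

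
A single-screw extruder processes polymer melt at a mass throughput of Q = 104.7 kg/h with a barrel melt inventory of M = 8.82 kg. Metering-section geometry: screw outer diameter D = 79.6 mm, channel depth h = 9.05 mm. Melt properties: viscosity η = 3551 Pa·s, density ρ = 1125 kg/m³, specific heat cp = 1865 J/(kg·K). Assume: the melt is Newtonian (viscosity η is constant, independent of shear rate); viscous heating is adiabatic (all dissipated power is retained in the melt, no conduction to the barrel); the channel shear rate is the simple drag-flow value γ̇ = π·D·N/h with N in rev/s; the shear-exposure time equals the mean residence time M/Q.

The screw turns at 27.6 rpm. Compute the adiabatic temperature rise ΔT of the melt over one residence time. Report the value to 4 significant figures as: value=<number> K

Throughput in SI: Q_s = 104.7 kg/h ÷ 3600 s/h = 0.0290833 kg/s
t_res = M / Q_s = 8.82 ÷ 0.0290833 = 303.266 s
Geometry in metres: D = 79.6 mm → 0.0796 m, h = 9.05 mm → 0.00905 m; screw speed N = 27.6 rpm = 0.46 rev/s
γ̇ = π D N / h = (π)(0.0796)(0.46) / 0.00905 = 12.7108 s⁻¹
ΔT = η·γ̇²·t_res / (ρ·cp) = 3551 · (12.7108)² · 303.266 / (1125 · 1865) = 82.9255 K

value=82.93 K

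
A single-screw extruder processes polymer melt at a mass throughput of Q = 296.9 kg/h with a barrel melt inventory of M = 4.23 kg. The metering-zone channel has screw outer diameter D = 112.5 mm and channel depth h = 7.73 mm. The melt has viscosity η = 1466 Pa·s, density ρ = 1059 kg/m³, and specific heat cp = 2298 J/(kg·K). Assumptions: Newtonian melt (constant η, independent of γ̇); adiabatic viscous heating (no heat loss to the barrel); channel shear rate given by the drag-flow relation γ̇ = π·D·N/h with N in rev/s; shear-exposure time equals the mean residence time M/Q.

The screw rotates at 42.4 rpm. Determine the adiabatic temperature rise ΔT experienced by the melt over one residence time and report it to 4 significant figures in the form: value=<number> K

value=32.25 K

Throughput in SI: Q_s = 296.9 kg/h ÷ 3600 s/h = 0.0824722 kg/s
Mean residence time: t_res = M/Q_s = 4.23 kg / 0.0824722 kg/s = 51.29 s
D = 112.5 mm = 0.1125 m;  h = 7.73 mm = 0.00773 m;  N = 42.4 rpm / 60 = 0.706667 rev/s
γ̇ = π·D·N / h = π · 0.1125 · 0.706667 / 0.00773 = 32.31 s⁻¹
Adiabatic rise: ΔT = η γ̇² t_res / (ρ cp) = 1466·(32.31)²·51.29 / (1059·2298) = 32.2549 K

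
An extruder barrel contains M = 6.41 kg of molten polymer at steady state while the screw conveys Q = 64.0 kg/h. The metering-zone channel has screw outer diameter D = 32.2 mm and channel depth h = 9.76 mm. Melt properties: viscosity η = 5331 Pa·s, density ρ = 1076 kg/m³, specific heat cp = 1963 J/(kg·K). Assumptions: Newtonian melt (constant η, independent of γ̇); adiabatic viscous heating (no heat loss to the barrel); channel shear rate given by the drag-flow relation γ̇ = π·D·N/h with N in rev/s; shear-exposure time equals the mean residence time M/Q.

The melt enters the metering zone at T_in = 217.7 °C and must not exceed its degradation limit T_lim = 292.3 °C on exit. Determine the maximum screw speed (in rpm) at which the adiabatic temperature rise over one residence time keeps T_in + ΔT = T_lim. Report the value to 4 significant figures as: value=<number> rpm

Throughput in SI: Q_s = 64.0 kg/h ÷ 3600 s/h = 0.0177778 kg/s
t_res = M / Q_s = 6.41 / 0.0177778 = 360.562 s
Geometry in SI: D = 32.2 mm → 0.0322 m, h = 9.76 mm → 0.00976 m
ΔT_a = T_lim − T_in = 292.3 − 217.7 = 74.6 K
γ̇_max² = ΔT_a·ρ·cp / (η·t_res) = [74.6 × 1076 × 1963] / [5331 × 360.562] = 81.9751 s⁻²
Take the square root: γ̇_max = √(81.9751) = 9.05401 s⁻¹
N_max = γ̇_max h / (πD) = 9.05401·0.00976/(π·0.0322) = 0.873545 rev/s → ×60 = 52.4127 rpm

value=52.41 rpm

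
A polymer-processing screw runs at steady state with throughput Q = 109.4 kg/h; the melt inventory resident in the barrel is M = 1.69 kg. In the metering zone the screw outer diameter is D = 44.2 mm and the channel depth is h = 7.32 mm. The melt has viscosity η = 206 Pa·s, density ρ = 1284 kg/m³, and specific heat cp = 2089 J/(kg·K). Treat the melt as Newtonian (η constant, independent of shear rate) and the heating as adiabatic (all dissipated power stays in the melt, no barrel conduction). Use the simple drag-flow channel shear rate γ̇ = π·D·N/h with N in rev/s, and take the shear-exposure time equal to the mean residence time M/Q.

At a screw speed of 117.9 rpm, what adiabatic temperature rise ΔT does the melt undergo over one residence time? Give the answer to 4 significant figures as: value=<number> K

value=5.934 K

Convert throughput: Q = 109.4 kg/h = 109.4/3600 = 0.0303889 kg/s
t_res = M / Q_s = 1.69 / 0.0303889 = 55.6124 s
D = 44.2 mm = 0.0442 m;  h = 7.32 mm = 0.00732 m;  N = 117.9 rpm / 60 = 1.965 rev/s
Shear rate: γ̇ = πDN/h = π·0.0442·1.965/0.00732 = 37.2755 s⁻¹
Adiabatic rise: ΔT = η γ̇² t_res / (ρ cp) = 206·(37.2755)²·55.6124 / (1284·2089) = 5.93448 K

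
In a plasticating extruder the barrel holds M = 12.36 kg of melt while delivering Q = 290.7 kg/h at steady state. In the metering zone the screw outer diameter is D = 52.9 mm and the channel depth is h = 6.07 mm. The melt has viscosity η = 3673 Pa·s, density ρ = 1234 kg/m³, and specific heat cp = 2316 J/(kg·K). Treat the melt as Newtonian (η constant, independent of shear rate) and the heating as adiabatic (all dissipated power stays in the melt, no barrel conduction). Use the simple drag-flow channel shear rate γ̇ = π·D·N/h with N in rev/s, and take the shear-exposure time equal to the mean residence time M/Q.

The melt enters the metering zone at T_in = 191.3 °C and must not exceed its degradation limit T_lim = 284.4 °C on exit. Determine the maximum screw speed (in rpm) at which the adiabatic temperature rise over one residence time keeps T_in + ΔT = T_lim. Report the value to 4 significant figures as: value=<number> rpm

Throughput in SI: Q_s = 290.7 kg/h ÷ 3600 s/h = 0.08075 kg/s
t_res = M / Q_s = 12.36 ÷ 0.08075 = 153.065 s
Convert to metres: D = 0.0529 m, h = 0.00607 m
Allowable rise: ΔT_a = T_lim − T_in = 284.4 − 191.3 = 93.1 K
γ̇_max² = ΔT_a·ρ·cp / (η·t_res) = [93.1 × 1234 × 2316] / [3673 × 153.065] = 473.267 s⁻²
γ̇_max = √473.267 = 21.7547 s⁻¹
Solve γ̇ = πDN/h for N: N_max = γ̇_max·h/(π·D) = 21.7547 × 0.00607 / (π × 0.0529) = 0.794578 rev/s = 47.6747 rpm

value=47.67 rpm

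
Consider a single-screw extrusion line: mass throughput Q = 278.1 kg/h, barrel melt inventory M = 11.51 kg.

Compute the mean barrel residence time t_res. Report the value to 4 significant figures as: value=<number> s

value=149.0 s

Q_s = Q / 3600 = 278.1 / 3600 = 0.07725 kg/s
t_res = M / Q_s = 11.51 / 0.07725 = 148.997 s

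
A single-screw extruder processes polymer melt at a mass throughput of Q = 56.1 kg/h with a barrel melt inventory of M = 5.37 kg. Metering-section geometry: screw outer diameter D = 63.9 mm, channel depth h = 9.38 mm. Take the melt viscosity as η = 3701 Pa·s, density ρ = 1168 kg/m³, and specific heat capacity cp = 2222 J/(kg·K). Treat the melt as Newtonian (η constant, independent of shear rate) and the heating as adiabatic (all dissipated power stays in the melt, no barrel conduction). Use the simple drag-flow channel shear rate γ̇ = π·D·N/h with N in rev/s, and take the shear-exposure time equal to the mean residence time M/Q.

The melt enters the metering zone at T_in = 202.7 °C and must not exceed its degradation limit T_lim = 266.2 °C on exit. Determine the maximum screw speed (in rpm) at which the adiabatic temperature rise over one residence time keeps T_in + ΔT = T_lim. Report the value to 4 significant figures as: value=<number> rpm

Throughput in SI: Q_s = 56.1 kg/h ÷ 3600 s/h = 0.0155833 kg/s
Mean residence time: t_res = M/Q_s = 5.37 kg / 0.0155833 kg/s = 344.599 s
Geometry in SI: D = 63.9 mm → 0.0639 m, h = 9.38 mm → 0.00938 m
ΔT_a = T_lim − T_in = 266.2 °C − 202.7 °C = 63.5 K
Invert ΔT = ηγ̇²t_res/(ρcp) for γ̇: γ̇_max² = ΔT_a ρ cp / (η t_res) = 63.5·1168·2222 / (3701·344.599) = 129.219 s⁻²
γ̇_max = √129.219 = 11.3675 s⁻¹
N_max = γ̇_max h / (πD) = 11.3675·0.00938/(π·0.0639) = 0.531148 rev/s → ×60 = 31.8689 rpm

value=31.87 rpm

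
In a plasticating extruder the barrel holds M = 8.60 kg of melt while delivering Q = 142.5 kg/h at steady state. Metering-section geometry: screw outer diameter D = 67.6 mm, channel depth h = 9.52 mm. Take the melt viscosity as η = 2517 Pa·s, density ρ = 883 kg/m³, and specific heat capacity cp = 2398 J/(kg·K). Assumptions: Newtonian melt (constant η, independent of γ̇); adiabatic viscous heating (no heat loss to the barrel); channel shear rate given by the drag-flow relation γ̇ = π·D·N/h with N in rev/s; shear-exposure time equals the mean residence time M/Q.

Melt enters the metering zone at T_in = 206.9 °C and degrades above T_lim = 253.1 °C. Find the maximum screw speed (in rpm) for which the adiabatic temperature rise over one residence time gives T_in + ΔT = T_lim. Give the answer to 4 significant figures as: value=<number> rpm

value=35.97 rpm

Throughput in SI: Q_s = 142.5 kg/h ÷ 3600 s/h = 0.0395833 kg/s
t_res = M / Q_s = 8.60 ÷ 0.0395833 = 217.263 s
Geometry in SI: D = 67.6 mm → 0.0676 m, h = 9.52 mm → 0.00952 m
Allowable rise: ΔT_a = T_lim − T_in = 253.1 − 206.9 = 46.2 K
γ̇_max² = ΔT_a·ρ·cp/(η·t_res) = 46.2·883·2398/(2517·217.263) = 178.889 s⁻²
γ̇_max = sqrt(178.889) = 13.3749 s⁻¹
N_max = γ̇_max·h / (π·D) = 13.3749 · 0.00952 / (π · 0.0676) = 0.599559 rev/s = 35.9735 rpm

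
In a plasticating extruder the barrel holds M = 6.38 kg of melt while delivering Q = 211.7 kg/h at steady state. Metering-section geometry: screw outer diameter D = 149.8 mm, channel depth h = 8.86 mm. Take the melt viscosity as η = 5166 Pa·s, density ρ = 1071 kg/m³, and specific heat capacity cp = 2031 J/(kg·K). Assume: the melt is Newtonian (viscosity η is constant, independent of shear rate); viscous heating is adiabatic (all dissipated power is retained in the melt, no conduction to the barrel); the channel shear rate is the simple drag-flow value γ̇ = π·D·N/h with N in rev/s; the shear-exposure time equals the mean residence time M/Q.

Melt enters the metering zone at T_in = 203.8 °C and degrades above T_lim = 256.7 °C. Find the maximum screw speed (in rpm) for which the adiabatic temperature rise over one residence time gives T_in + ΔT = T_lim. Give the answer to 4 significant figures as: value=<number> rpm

value=16.19 rpm

Throughput in SI: Q_s = 211.7 kg/h ÷ 3600 s/h = 0.0588056 kg/s
t_res = M / Q_s = 6.38 / 0.0588056 = 108.493 s
Convert to metres: D = 0.1498 m, h = 0.00886 m
ΔT_a = T_lim − T_in = 256.7 °C − 203.8 °C = 52.9 K
γ̇_max² = ΔT_a·ρ·cp / (η·t_res) = [52.9 × 1071 × 2031] / [5166 × 108.493] = 205.304 s⁻²
γ̇_max = √205.304 = 14.3284 s⁻¹
N_max = γ̇_max h / (πD) = 14.3284·0.00886/(π·0.1498) = 0.269756 rev/s → ×60 = 16.1854 rpm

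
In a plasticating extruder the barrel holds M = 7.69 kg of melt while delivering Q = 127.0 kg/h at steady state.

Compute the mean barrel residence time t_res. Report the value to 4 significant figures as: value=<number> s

Convert throughput: Q = 127.0 kg/h = 127.0/3600 = 0.0352778 kg/s
t_res = M / Q_s = 7.69 ÷ 0.0352778 = 217.984 s

value=218.0 s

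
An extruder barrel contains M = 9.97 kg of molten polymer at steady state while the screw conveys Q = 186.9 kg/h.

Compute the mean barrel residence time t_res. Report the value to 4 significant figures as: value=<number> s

value=192.0 s

Q_s = Q / 3600 = 186.9 / 3600 = 0.0519167 kg/s
t_res = M / Q_s = 9.97 / 0.0519167 = 192.039 s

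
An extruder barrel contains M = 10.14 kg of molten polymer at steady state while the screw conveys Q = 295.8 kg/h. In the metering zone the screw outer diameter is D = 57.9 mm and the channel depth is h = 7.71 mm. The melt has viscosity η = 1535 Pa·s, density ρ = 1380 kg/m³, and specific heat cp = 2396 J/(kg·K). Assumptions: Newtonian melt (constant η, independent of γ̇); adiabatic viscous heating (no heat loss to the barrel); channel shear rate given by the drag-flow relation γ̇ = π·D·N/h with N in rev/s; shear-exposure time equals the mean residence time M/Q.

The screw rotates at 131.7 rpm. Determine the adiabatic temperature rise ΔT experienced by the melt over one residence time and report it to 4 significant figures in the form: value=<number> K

Q_s = Q / 3600 = 295.8 / 3600 = 0.0821667 kg/s
Mean residence time: t_res = M/Q_s = 10.14 kg / 0.0821667 kg/s = 123.408 s
Convert to SI: D = 0.0579 m, h = 0.00771 m, N = 131.7/60 = 2.195 rev/s
γ̇ = π·D·N / h = π · 0.0579 · 2.195 / 0.00771 = 51.7855 s⁻¹
ΔT = η·γ̇²·t_res/(ρ·cp) = [1535 × 51.7855² × 123.408] / [1380 × 2396] = 153.639 K

value=153.6 K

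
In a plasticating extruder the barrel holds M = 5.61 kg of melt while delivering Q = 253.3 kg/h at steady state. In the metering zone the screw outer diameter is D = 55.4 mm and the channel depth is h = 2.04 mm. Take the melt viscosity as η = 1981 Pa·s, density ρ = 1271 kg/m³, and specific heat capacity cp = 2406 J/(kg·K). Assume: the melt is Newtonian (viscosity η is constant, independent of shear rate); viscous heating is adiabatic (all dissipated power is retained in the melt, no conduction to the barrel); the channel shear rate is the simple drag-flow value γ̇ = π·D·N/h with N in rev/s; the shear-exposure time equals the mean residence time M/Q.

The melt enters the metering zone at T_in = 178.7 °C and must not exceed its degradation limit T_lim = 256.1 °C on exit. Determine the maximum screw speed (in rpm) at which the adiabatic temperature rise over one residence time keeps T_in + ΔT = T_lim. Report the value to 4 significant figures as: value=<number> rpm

Q_s = Q / 3600 = 253.3 / 3600 = 0.0703611 kg/s
t_res = M / Q_s = 5.61 / 0.0703611 = 79.7315 s
Geometry in SI: D = 55.4 mm → 0.0554 m, h = 2.04 mm → 0.00204 m
Allowable rise: ΔT_a = T_lim − T_in = 256.1 − 178.7 = 77.4 K
γ̇_max² = ΔT_a·ρ·cp / (η·t_res) = [77.4 × 1271 × 2406] / [1981 × 79.7315] = 1498.54 s⁻²
γ̇_max = √1498.54 = 38.7109 s⁻¹
N_max = γ̇_max h / (πD) = 38.7109·0.00204/(π·0.0554) = 0.453737 rev/s → ×60 = 27.2242 rpm

value=27.22 rpm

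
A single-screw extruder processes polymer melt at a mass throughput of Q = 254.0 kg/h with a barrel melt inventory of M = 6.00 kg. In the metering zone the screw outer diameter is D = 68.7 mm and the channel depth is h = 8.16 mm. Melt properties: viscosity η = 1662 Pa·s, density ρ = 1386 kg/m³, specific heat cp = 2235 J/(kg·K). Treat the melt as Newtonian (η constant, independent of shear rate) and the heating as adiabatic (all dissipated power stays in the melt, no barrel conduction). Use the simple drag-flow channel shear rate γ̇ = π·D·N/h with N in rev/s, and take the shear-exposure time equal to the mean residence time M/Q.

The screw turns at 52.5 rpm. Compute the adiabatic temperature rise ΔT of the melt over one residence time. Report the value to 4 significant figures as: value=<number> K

value=24.44 K

Convert throughput: Q = 254.0 kg/h = 254.0/3600 = 0.0705556 kg/s
t_res = M / Q_s = 6.00 / 0.0705556 = 85.0394 s
Geometry in metres: D = 68.7 mm → 0.0687 m, h = 8.16 mm → 0.00816 m; screw speed N = 52.5 rpm = 0.875 rev/s
Shear rate: γ̇ = πDN/h = π·0.0687·0.875/0.00816 = 23.1433 s⁻¹
Adiabatic rise: ΔT = η γ̇² t_res / (ρ cp) = 1662·(23.1433)²·85.0394 / (1386·2235) = 24.4376 K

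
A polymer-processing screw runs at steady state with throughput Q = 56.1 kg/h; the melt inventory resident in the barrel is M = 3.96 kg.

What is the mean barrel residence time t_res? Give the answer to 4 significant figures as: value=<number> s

Throughput in SI: Q_s = 56.1 kg/h ÷ 3600 s/h = 0.0155833 kg/s
t_res = M / Q_s = 3.96 / 0.0155833 = 254.118 s

value=254.1 s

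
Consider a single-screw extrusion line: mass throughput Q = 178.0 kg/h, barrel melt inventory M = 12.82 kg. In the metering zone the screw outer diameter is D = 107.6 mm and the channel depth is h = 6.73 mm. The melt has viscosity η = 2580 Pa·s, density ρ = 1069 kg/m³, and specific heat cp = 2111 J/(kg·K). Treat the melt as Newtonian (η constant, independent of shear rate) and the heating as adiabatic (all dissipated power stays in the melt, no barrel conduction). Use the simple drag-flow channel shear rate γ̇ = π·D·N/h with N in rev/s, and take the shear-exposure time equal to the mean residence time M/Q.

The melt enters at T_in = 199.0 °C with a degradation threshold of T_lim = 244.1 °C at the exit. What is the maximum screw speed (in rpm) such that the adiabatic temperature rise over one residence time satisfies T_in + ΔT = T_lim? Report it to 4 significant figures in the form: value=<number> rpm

Convert throughput: Q = 178.0 kg/h = 178.0/3600 = 0.0494444 kg/s
Mean residence time: t_res = M/Q_s = 12.82 kg / 0.0494444 kg/s = 259.281 s
Convert to metres: D = 0.1076 m, h = 0.00673 m
ΔT_a = T_lim − T_in = 244.1 − 199.0 = 45.1 K
Invert ΔT = ηγ̇²t_res/(ρcp) for γ̇: γ̇_max² = ΔT_a ρ cp / (η t_res) = 45.1·1069·2111 / (2580·259.281) = 152.143 s⁻²
γ̇_max = sqrt(152.143) = 12.3346 s⁻¹
N_max = γ̇_max·h / (π·D) = 12.3346 · 0.00673 / (π · 0.1076) = 0.245572 rev/s = 14.7343 rpm

value=14.73 rpm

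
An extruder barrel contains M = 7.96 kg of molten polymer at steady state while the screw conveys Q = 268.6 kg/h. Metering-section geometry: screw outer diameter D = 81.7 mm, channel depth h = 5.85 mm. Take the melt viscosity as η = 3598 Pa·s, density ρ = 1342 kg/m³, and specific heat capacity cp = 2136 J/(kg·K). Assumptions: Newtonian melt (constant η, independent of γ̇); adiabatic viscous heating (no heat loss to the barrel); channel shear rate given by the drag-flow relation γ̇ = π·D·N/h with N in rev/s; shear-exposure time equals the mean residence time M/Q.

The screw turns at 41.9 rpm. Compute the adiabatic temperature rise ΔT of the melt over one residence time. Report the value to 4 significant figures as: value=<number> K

value=125.7 K

Convert throughput: Q = 268.6 kg/h = 268.6/3600 = 0.0746111 kg/s
t_res = M / Q_s = 7.96 ÷ 0.0746111 = 106.687 s
D = 81.7 mm = 0.0817 m;  h = 5.85 mm = 0.00585 m;  N = 41.9 rpm / 60 = 0.698333 rev/s
Shear rate: γ̇ = πDN/h = π·0.0817·0.698333/0.00585 = 30.6393 s⁻¹
ΔT = η·γ̇²·t_res / (ρ·cp) = 3598 · (30.6393)² · 106.687 / (1342 · 2136) = 125.711 K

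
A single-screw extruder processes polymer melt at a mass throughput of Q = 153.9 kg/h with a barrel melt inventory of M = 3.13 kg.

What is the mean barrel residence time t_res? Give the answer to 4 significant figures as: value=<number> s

value=73.22 s

Convert throughput: Q = 153.9 kg/h = 153.9/3600 = 0.04275 kg/s
Mean residence time: t_res = M/Q_s = 3.13 kg / 0.04275 kg/s = 73.2164 s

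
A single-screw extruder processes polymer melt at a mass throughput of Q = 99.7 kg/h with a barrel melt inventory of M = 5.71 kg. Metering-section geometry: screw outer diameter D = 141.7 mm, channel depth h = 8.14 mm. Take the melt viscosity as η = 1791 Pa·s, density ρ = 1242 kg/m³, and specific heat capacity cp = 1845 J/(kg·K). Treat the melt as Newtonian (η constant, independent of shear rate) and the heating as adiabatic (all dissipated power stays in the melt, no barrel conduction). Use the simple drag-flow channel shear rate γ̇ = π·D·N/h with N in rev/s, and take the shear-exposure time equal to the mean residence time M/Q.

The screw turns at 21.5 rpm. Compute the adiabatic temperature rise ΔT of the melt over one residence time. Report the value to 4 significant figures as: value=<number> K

Convert throughput: Q = 99.7 kg/h = 99.7/3600 = 0.0276944 kg/s
t_res = M / Q_s = 5.71 / 0.0276944 = 206.179 s
Geometry in metres: D = 141.7 mm → 0.1417 m, h = 8.14 mm → 0.00814 m; screw speed N = 21.5 rpm = 0.358333 rev/s
Shear rate: γ̇ = πDN/h = π·0.1417·0.358333/0.00814 = 19.5967 s⁻¹
ΔT = η·γ̇²·t_res/(ρ·cp) = [1791 × 19.5967² × 206.179] / [1242 × 1845] = 61.8851 K

value=61.89 K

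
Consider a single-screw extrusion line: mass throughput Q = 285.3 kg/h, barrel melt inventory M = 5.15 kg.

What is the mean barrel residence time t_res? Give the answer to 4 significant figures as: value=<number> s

Convert throughput: Q = 285.3 kg/h = 285.3/3600 = 0.07925 kg/s
t_res = M / Q_s = 5.15 / 0.07925 = 64.9842 s

value=64.98 s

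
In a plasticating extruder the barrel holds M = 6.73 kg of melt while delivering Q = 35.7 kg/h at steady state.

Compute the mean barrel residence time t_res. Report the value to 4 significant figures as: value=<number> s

value=678.7 s

Throughput in SI: Q_s = 35.7 kg/h ÷ 3600 s/h = 0.00991667 kg/s
Mean residence time: t_res = M/Q_s = 6.73 kg / 0.00991667 kg/s = 678.655 s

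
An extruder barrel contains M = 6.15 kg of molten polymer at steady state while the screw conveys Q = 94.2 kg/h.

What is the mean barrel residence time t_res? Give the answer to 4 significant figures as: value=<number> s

value=235.0 s

Throughput in SI: Q_s = 94.2 kg/h ÷ 3600 s/h = 0.0261667 kg/s
t_res = M / Q_s = 6.15 ÷ 0.0261667 = 235.032 s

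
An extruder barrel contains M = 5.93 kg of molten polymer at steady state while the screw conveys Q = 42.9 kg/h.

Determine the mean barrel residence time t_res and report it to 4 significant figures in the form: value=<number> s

value=497.6 s

Throughput in SI: Q_s = 42.9 kg/h ÷ 3600 s/h = 0.0119167 kg/s
t_res = M / Q_s = 5.93 ÷ 0.0119167 = 497.622 s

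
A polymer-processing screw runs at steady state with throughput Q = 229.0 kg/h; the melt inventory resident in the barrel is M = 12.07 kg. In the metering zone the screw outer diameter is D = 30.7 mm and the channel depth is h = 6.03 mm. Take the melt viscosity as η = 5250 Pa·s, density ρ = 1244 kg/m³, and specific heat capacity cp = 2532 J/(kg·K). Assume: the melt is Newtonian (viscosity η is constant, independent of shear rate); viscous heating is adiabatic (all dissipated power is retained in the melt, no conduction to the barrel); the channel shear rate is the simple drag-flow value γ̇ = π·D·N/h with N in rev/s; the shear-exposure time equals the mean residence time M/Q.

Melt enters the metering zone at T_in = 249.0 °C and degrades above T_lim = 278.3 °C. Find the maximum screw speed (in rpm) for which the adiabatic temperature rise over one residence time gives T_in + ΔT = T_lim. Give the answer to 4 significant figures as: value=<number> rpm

value=36.11 rpm

Throughput in SI: Q_s = 229.0 kg/h ÷ 3600 s/h = 0.0636111 kg/s
Mean residence time: t_res = M/Q_s = 12.07 kg / 0.0636111 kg/s = 189.747 s
D = 30.7 mm = 0.0307 m;  h = 6.03 mm = 0.00603 m
ΔT_a = T_lim − T_in = 278.3 − 249.0 = 29.3 K
Invert ΔT = ηγ̇²t_res/(ρcp) for γ̇: γ̇_max² = ΔT_a ρ cp / (η t_res) = 29.3·1244·2532 / (5250·189.747) = 92.6442 s⁻²
Take the square root: γ̇_max = √(92.6442) = 9.62518 s⁻¹
N_max = γ̇_max·h / (π·D) = 9.62518 · 0.00603 / (π · 0.0307) = 0.601781 rev/s = 36.1068 rpm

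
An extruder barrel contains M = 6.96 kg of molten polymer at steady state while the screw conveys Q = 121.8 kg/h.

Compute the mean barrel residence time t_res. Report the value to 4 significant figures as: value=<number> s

value=205.7 s

Throughput in SI: Q_s = 121.8 kg/h ÷ 3600 s/h = 0.0338333 kg/s
t_res = M / Q_s = 6.96 / 0.0338333 = 205.714 s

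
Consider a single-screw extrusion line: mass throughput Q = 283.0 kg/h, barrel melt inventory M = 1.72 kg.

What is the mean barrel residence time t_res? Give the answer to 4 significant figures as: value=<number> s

Convert throughput: Q = 283.0 kg/h = 283.0/3600 = 0.0786111 kg/s
t_res = M / Q_s = 1.72 ÷ 0.0786111 = 21.8799 s

value=21.88 s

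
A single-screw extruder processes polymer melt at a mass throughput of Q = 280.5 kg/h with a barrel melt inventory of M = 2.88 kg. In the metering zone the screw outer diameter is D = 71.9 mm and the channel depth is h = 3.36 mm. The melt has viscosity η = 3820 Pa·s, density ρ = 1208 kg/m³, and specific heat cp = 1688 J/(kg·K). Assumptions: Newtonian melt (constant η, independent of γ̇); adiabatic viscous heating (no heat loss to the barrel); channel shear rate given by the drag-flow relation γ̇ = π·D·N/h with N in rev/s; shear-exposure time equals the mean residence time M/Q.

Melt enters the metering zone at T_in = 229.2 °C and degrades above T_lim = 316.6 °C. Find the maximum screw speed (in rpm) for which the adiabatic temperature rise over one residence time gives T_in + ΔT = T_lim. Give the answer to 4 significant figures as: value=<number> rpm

value=31.71 rpm

Throughput in SI: Q_s = 280.5 kg/h ÷ 3600 s/h = 0.0779167 kg/s
t_res = M / Q_s = 2.88 / 0.0779167 = 36.9626 s
Convert to metres: D = 0.0719 m, h = 0.00336 m
Allowable rise: ΔT_a = T_lim − T_in = 316.6 − 229.2 = 87.4 K
Invert ΔT = ηγ̇²t_res/(ρcp) for γ̇: γ̇_max² = ΔT_a ρ cp / (η t_res) = 87.4·1208·1688 / (3820·36.9626) = 1262.19 s⁻²
γ̇_max = sqrt(1262.19) = 35.5273 s⁻¹
Solve γ̇ = πDN/h for N: N_max = γ̇_max·h/(π·D) = 35.5273 × 0.00336 / (π × 0.0719) = 0.528473 rev/s = 31.7084 rpm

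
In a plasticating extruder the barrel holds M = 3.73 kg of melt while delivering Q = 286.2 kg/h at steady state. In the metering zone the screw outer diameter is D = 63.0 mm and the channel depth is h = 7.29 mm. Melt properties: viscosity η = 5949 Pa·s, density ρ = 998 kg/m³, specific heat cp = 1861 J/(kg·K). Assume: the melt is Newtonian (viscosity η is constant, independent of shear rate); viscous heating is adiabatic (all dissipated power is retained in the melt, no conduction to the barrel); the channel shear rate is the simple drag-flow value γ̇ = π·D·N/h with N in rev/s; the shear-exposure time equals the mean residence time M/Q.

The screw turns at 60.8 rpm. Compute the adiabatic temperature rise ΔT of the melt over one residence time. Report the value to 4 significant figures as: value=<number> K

value=113.7 K

Throughput in SI: Q_s = 286.2 kg/h ÷ 3600 s/h = 0.0795 kg/s
Mean residence time: t_res = M/Q_s = 3.73 kg / 0.0795 kg/s = 46.9182 s
Convert to SI: D = 0.063 m, h = 0.00729 m, N = 60.8/60 = 1.01333 rev/s
γ̇ = π·D·N / h = π · 0.063 · 1.01333 / 0.00729 = 27.5116 s⁻¹
Adiabatic rise: ΔT = η γ̇² t_res / (ρ cp) = 5949·(27.5116)²·46.9182 / (998·1861) = 113.747 K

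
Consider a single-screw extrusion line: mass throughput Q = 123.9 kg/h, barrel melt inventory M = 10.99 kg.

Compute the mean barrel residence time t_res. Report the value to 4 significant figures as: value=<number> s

Q_s = Q / 3600 = 123.9 / 3600 = 0.0344167 kg/s
Mean residence time: t_res = M/Q_s = 10.99 kg / 0.0344167 kg/s = 319.322 s

value=319.3 s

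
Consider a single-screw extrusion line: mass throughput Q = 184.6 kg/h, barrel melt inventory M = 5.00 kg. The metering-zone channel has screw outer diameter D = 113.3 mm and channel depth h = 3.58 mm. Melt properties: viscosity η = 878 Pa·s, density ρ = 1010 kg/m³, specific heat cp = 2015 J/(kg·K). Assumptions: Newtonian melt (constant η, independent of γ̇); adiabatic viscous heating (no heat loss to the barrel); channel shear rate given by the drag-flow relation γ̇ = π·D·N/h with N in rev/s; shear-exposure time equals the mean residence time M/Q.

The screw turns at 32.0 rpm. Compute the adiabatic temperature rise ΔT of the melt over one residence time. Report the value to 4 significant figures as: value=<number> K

value=118.3 K

Throughput in SI: Q_s = 184.6 kg/h ÷ 3600 s/h = 0.0512778 kg/s
t_res = M / Q_s = 5.00 / 0.0512778 = 97.5081 s
Geometry in metres: D = 113.3 mm → 0.1133 m, h = 3.58 mm → 0.00358 m; screw speed N = 32.0 rpm = 0.533333 rev/s
Shear rate: γ̇ = πDN/h = π·0.1133·0.533333/0.00358 = 53.0268 s⁻¹
ΔT = η·γ̇²·t_res/(ρ·cp) = [878 × 53.0268² × 97.5081] / [1010 × 2015] = 118.285 K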